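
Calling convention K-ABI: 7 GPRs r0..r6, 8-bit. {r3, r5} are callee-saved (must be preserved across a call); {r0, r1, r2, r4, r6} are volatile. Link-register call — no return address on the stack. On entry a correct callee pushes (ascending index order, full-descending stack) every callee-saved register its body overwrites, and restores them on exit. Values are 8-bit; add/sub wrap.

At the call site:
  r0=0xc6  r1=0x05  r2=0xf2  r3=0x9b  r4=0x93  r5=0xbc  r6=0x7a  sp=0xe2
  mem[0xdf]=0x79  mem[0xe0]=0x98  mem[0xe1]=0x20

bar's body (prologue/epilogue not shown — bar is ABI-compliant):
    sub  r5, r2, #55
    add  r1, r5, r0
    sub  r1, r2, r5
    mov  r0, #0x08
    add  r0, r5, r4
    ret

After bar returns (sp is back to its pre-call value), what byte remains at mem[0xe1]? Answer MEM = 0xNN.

MEM = 0xbc

prologue: push r5 -> mem[0xe1]=0xbc, sp=0xe1
body[0] sub  r5, r2, #55 -> r5=0xbb
body[1] add  r1, r5, r0 -> r1=0x81
body[2] sub  r1, r2, r5 -> r1=0x37
body[3] mov  r0, #0x08 -> r0=0x08
body[4] add  r0, r5, r4 -> r0=0x4e
epilogue: pop r5=0xbc, sp=0xe2
prologue pushed ['r5'] at ['0xe1']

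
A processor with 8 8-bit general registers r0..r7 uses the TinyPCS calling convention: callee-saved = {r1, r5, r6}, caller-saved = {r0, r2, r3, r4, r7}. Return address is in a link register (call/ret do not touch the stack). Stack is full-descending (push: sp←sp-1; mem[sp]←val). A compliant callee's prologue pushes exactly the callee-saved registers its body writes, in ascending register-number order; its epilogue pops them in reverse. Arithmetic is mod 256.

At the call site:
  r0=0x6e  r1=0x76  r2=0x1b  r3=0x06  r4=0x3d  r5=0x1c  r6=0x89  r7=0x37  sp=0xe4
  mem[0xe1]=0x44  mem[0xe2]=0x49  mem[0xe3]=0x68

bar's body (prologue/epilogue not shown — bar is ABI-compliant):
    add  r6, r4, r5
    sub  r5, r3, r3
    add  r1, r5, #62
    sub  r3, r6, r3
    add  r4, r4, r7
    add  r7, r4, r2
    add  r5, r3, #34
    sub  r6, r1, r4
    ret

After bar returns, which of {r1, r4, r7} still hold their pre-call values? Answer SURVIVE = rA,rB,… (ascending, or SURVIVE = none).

SURVIVE = r1

prologue: push r1 → mem[0xe3]=0x76, sp=0xe3
prologue: push r5 → mem[0xe2]=0x1c, sp=0xe2
prologue: push r6 → mem[0xe1]=0x89, sp=0xe1
body[0] add  r6, r4, r5 → r6=0x59
body[1] sub  r5, r3, r3 → r5=0x00
body[2] add  r1, r5, #62 → r1=0x3e
body[3] sub  r3, r6, r3 → r3=0x53
body[4] add  r4, r4, r7 → r4=0x74
body[5] add  r7, r4, r2 → r7=0x8f
body[6] add  r5, r3, #34 → r5=0x75
body[7] sub  r6, r1, r4 → r6=0xca
epilogue: pop r6=0x89, sp=0xe2
epilogue: pop r5=0x1c, sp=0xe3
epilogue: pop r1=0x76, sp=0xe4
r1: callee-saved, written=True
r4: caller-saved, written=True
r7: caller-saved, written=True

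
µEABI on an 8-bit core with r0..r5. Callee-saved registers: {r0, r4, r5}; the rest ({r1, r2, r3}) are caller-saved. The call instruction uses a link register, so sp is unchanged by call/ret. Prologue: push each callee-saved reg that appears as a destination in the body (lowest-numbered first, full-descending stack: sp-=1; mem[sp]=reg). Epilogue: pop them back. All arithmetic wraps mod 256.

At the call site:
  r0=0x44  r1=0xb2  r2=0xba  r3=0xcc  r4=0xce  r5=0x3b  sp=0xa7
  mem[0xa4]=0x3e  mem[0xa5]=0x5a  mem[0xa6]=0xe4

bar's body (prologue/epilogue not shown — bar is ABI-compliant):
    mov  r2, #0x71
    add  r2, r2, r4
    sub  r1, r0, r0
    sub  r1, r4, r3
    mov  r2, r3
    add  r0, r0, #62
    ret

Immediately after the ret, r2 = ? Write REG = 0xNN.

REG = 0xcc

prologue: push r0 → mem[0xa6]=0x44, sp=0xa6
body[0] mov  r2, #0x71 → r2=0x71
body[1] add  r2, r2, r4 → r2=0x3f
body[2] sub  r1, r0, r0 → r1=0x00
body[3] sub  r1, r4, r3 → r1=0x02
body[4] mov  r2, r3 → r2=0xcc
body[5] add  r0, r0, #62 → r0=0x82
epilogue: pop r0=0x44, sp=0xa7
r2 is caller-saved → body value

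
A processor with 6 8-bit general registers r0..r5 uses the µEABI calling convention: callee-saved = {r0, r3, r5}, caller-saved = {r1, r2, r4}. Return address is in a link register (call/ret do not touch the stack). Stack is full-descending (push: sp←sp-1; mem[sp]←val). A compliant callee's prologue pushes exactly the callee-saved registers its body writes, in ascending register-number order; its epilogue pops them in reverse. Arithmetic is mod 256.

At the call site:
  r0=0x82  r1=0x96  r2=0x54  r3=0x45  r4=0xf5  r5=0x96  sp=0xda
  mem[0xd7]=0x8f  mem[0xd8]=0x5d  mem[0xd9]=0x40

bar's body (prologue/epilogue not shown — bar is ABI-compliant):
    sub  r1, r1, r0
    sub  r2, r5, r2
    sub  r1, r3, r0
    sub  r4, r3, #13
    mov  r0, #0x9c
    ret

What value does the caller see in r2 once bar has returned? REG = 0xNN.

REG = 0x42

prologue: push r0 -> mem[0xd9]=0x82, sp=0xd9
body[0] sub  r1, r1, r0 -> r1=0x14
body[1] sub  r2, r5, r2 -> r2=0x42
body[2] sub  r1, r3, r0 -> r1=0xc3
body[3] sub  r4, r3, #13 -> r4=0x38
body[4] mov  r0, #0x9c -> r0=0x9c
epilogue: pop r0=0x82, sp=0xda
r2 is caller-saved -> body value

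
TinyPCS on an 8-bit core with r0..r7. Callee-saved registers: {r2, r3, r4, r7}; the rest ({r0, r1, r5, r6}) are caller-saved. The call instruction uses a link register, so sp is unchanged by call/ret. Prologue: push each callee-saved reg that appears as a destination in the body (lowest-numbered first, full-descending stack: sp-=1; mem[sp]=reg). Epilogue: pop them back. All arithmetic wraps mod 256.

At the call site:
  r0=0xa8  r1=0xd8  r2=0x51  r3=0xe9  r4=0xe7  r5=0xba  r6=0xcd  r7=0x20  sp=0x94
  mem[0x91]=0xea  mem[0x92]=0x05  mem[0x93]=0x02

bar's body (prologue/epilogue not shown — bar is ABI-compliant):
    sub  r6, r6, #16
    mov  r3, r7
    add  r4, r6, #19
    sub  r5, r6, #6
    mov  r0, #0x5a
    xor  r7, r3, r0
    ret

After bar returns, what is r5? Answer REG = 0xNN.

REG = 0xb7

prologue: push r3 → mem[0x93]=0xe9, sp=0x93
prologue: push r4 → mem[0x92]=0xe7, sp=0x92
prologue: push r7 → mem[0x91]=0x20, sp=0x91
body[0] sub  r6, r6, #16 → r6=0xbd
body[1] mov  r3, r7 → r3=0x20
body[2] add  r4, r6, #19 → r4=0xd0
body[3] sub  r5, r6, #6 → r5=0xb7
body[4] mov  r0, #0x5a → r0=0x5a
body[5] xor  r7, r3, r0 → r7=0x7a
epilogue: pop r7=0x20, sp=0x92
epilogue: pop r4=0xe7, sp=0x93
epilogue: pop r3=0xe9, sp=0x94
r5 is caller-saved → body value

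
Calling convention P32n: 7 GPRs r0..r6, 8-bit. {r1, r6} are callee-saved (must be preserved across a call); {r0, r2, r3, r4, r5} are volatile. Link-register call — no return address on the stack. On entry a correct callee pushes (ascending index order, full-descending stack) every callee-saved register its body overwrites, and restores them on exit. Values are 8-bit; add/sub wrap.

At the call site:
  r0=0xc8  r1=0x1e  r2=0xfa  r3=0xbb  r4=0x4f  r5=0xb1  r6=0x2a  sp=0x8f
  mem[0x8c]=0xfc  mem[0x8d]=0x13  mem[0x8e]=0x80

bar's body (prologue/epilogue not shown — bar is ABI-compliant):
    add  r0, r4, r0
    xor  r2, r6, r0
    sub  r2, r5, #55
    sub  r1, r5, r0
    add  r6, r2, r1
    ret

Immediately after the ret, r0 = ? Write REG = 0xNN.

prologue: push r1 -> mem[0x8e]=0x1e, sp=0x8e
prologue: push r6 -> mem[0x8d]=0x2a, sp=0x8d
body[0] add  r0, r4, r0 -> r0=0x17
body[1] xor  r2, r6, r0 -> r2=0x3d
body[2] sub  r2, r5, #55 -> r2=0x7a
body[3] sub  r1, r5, r0 -> r1=0x9a
body[4] add  r6, r2, r1 -> r6=0x14
epilogue: pop r6=0x2a, sp=0x8e
epilogue: pop r1=0x1e, sp=0x8f
r0 is caller-saved -> body value

REG = 0x17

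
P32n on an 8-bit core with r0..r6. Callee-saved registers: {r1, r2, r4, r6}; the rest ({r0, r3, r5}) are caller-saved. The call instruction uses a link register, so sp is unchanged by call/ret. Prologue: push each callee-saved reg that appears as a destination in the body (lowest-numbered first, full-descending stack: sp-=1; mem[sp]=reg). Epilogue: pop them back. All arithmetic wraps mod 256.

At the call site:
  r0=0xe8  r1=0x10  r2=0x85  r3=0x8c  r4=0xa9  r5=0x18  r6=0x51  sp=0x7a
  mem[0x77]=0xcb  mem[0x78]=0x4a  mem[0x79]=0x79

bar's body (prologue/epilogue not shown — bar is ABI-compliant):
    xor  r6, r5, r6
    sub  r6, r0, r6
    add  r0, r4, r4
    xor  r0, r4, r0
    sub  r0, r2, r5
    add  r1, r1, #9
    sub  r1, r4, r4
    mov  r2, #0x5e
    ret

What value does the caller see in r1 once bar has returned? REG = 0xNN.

REG = 0x10

prologue: push r1 -> mem[0x79]=0x10, sp=0x79
prologue: push r2 -> mem[0x78]=0x85, sp=0x78
prologue: push r6 -> mem[0x77]=0x51, sp=0x77
body[0] xor  r6, r5, r6 -> r6=0x49
body[1] sub  r6, r0, r6 -> r6=0x9f
body[2] add  r0, r4, r4 -> r0=0x52
body[3] xor  r0, r4, r0 -> r0=0xfb
body[4] sub  r0, r2, r5 -> r0=0x6d
body[5] add  r1, r1, #9 -> r1=0x19
body[6] sub  r1, r4, r4 -> r1=0x00
body[7] mov  r2, #0x5e -> r2=0x5e
epilogue: pop r6=0x51, sp=0x78
epilogue: pop r2=0x85, sp=0x79
epilogue: pop r1=0x10, sp=0x7a
r1 is callee-saved -> restored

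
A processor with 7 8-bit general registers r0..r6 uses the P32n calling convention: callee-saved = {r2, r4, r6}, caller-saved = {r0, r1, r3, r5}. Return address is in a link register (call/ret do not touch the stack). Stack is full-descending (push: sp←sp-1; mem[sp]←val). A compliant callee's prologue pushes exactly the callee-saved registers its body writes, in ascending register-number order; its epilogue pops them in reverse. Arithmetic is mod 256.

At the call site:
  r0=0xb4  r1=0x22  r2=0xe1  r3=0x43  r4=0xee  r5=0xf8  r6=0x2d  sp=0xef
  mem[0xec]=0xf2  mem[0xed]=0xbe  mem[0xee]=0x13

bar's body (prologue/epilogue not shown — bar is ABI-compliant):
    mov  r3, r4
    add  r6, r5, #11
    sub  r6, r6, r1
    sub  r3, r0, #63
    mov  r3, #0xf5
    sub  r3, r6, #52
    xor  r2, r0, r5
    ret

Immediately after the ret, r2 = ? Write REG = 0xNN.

prologue: push r2 -> mem[0xee]=0xe1, sp=0xee
prologue: push r6 -> mem[0xed]=0x2d, sp=0xed
body[0] mov  r3, r4 -> r3=0xee
body[1] add  r6, r5, #11 -> r6=0x03
body[2] sub  r6, r6, r1 -> r6=0xe1
body[3] sub  r3, r0, #63 -> r3=0x75
body[4] mov  r3, #0xf5 -> r3=0xf5
body[5] sub  r3, r6, #52 -> r3=0xad
body[6] xor  r2, r0, r5 -> r2=0x4c
epilogue: pop r6=0x2d, sp=0xee
epilogue: pop r2=0xe1, sp=0xef
r2 is callee-saved -> restored

REG = 0xe1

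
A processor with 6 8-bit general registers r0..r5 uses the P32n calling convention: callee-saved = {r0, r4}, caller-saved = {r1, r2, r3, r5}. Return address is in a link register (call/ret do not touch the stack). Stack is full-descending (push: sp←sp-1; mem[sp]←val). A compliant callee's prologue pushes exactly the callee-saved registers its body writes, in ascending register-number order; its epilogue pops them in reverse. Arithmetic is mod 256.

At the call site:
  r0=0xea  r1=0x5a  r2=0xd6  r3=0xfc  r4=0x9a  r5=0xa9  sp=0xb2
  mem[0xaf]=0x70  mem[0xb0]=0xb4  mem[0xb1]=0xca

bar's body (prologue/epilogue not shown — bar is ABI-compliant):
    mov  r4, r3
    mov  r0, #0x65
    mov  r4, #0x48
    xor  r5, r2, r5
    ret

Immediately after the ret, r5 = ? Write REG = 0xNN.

prologue: push r0 -> mem[0xb1]=0xea, sp=0xb1
prologue: push r4 -> mem[0xb0]=0x9a, sp=0xb0
body[0] mov  r4, r3 -> r4=0xfc
body[1] mov  r0, #0x65 -> r0=0x65
body[2] mov  r4, #0x48 -> r4=0x48
body[3] xor  r5, r2, r5 -> r5=0x7f
epilogue: pop r4=0x9a, sp=0xb1
epilogue: pop r0=0xea, sp=0xb2
r5 is caller-saved -> body value

REG = 0x7f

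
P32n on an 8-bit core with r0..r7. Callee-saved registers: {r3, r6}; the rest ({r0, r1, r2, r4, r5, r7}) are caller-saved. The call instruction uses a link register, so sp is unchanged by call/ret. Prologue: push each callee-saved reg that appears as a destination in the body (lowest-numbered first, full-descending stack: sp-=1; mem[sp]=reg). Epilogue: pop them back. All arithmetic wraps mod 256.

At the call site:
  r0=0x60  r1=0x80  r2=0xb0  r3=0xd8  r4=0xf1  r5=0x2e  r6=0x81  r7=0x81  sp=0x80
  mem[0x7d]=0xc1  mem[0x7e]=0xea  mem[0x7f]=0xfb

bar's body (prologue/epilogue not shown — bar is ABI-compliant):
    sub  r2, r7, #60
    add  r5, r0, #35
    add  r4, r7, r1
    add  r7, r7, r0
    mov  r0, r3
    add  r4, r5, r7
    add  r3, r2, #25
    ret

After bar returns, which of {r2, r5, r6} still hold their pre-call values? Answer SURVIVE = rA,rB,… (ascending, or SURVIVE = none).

SURVIVE = r6

prologue: push r3 → mem[0x7f]=0xd8, sp=0x7f
body[0] sub  r2, r7, #60 → r2=0x45
body[1] add  r5, r0, #35 → r5=0x83
body[2] add  r4, r7, r1 → r4=0x01
body[3] add  r7, r7, r0 → r7=0xe1
body[4] mov  r0, r3 → r0=0xd8
body[5] add  r4, r5, r7 → r4=0x64
body[6] add  r3, r2, #25 → r3=0x5e
epilogue: pop r3=0xd8, sp=0x80
r2: caller-saved, written=True
r5: caller-saved, written=True
r6: callee-saved, written=False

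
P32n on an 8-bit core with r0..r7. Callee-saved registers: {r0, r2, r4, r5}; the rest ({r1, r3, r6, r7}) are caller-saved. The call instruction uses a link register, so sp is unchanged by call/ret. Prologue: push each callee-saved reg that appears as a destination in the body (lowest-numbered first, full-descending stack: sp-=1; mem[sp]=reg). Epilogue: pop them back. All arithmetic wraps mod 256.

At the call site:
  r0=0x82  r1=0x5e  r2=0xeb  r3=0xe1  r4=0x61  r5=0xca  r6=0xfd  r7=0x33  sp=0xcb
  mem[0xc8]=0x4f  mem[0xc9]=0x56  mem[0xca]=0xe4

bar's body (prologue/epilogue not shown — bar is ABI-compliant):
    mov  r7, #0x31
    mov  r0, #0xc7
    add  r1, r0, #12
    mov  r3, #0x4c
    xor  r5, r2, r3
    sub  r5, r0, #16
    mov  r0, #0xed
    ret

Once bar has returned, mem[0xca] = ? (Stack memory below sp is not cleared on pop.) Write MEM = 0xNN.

prologue: push r0 -> mem[0xca]=0x82, sp=0xca
prologue: push r5 -> mem[0xc9]=0xca, sp=0xc9
body[0] mov  r7, #0x31 -> r7=0x31
body[1] mov  r0, #0xc7 -> r0=0xc7
body[2] add  r1, r0, #12 -> r1=0xd3
body[3] mov  r3, #0x4c -> r3=0x4c
body[4] xor  r5, r2, r3 -> r5=0xa7
body[5] sub  r5, r0, #16 -> r5=0xb7
body[6] mov  r0, #0xed -> r0=0xed
epilogue: pop r5=0xca, sp=0xca
epilogue: pop r0=0x82, sp=0xcb
prologue pushed ['r0', 'r5'] at ['0xca', '0xc9']

MEM = 0x82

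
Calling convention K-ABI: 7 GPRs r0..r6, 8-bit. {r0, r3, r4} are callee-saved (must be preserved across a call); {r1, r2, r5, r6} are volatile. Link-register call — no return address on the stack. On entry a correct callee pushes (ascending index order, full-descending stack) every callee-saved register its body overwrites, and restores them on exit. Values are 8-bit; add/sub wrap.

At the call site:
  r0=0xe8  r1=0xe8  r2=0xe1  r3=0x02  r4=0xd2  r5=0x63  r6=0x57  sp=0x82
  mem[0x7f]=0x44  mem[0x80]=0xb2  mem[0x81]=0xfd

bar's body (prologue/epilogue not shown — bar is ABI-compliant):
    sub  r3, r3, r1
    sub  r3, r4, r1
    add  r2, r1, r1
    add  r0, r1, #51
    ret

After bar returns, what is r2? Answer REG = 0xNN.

prologue: push r0 -> mem[0x81]=0xe8, sp=0x81
prologue: push r3 -> mem[0x80]=0x02, sp=0x80
body[0] sub  r3, r3, r1 -> r3=0x1a
body[1] sub  r3, r4, r1 -> r3=0xea
body[2] add  r2, r1, r1 -> r2=0xd0
body[3] add  r0, r1, #51 -> r0=0x1b
epilogue: pop r3=0x02, sp=0x81
epilogue: pop r0=0xe8, sp=0x82
r2 is caller-saved -> body value

REG = 0xd0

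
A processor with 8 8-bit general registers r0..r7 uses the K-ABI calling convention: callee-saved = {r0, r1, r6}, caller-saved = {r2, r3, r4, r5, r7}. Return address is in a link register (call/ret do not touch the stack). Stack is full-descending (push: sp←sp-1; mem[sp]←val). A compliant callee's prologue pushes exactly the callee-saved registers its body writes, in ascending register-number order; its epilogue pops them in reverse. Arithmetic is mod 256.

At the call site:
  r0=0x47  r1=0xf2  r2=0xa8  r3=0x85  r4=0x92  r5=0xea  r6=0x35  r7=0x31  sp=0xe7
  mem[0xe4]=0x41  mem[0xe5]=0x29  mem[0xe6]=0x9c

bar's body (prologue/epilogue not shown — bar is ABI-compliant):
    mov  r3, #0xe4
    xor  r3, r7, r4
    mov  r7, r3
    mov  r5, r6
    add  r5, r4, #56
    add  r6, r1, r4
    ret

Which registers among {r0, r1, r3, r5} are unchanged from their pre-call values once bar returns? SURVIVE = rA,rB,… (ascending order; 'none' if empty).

prologue: push r6 → mem[0xe6]=0x35, sp=0xe6
body[0] mov  r3, #0xe4 → r3=0xe4
body[1] xor  r3, r7, r4 → r3=0xa3
body[2] mov  r7, r3 → r7=0xa3
body[3] mov  r5, r6 → r5=0x35
body[4] add  r5, r4, #56 → r5=0xca
body[5] add  r6, r1, r4 → r6=0x84
epilogue: pop r6=0x35, sp=0xe7
r0: callee-saved, written=False
r1: callee-saved, written=False
r3: caller-saved, written=True
r5: caller-saved, written=True

SURVIVE = r0,r1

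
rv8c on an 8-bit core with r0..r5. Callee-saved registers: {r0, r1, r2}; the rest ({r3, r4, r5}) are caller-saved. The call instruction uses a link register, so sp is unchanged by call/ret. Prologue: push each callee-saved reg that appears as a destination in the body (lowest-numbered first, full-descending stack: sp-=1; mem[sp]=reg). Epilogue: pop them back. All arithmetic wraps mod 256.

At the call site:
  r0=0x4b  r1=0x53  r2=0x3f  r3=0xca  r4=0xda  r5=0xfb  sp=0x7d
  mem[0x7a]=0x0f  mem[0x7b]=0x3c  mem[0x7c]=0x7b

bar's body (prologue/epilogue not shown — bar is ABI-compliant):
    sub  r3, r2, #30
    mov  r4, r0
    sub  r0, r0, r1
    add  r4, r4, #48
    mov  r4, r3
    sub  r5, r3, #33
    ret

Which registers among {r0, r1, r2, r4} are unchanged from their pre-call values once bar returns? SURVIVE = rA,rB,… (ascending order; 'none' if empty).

SURVIVE = r0,r1,r2

prologue: push r0 -> mem[0x7c]=0x4b, sp=0x7c
body[0] sub  r3, r2, #30 -> r3=0x21
body[1] mov  r4, r0 -> r4=0x4b
body[2] sub  r0, r0, r1 -> r0=0xf8
body[3] add  r4, r4, #48 -> r4=0x7b
body[4] mov  r4, r3 -> r4=0x21
body[5] sub  r5, r3, #33 -> r5=0x00
epilogue: pop r0=0x4b, sp=0x7d
r0: callee-saved, written=True
r1: callee-saved, written=False
r2: callee-saved, written=False
r4: caller-saved, written=True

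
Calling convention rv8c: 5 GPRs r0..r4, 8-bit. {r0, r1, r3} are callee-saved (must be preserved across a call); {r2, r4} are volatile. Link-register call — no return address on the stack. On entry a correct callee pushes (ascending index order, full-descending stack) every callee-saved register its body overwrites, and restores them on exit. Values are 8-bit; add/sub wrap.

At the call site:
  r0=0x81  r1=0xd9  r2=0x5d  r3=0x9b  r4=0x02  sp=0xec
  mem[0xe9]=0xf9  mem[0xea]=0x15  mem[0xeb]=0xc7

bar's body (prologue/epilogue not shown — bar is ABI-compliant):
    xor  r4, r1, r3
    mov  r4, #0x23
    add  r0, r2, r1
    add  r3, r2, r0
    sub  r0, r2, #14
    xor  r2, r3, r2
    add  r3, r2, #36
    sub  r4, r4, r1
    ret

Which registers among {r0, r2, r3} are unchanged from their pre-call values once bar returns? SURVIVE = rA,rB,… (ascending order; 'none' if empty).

SURVIVE = r0,r3

prologue: push r0 -> mem[0xeb]=0x81, sp=0xeb
prologue: push r3 -> mem[0xea]=0x9b, sp=0xea
body[0] xor  r4, r1, r3 -> r4=0x42
body[1] mov  r4, #0x23 -> r4=0x23
body[2] add  r0, r2, r1 -> r0=0x36
body[3] add  r3, r2, r0 -> r3=0x93
body[4] sub  r0, r2, #14 -> r0=0x4f
body[5] xor  r2, r3, r2 -> r2=0xce
body[6] add  r3, r2, #36 -> r3=0xf2
body[7] sub  r4, r4, r1 -> r4=0x4a
epilogue: pop r3=0x9b, sp=0xeb
epilogue: pop r0=0x81, sp=0xec
r0: callee-saved, written=True
r2: caller-saved, written=True
r3: callee-saved, written=True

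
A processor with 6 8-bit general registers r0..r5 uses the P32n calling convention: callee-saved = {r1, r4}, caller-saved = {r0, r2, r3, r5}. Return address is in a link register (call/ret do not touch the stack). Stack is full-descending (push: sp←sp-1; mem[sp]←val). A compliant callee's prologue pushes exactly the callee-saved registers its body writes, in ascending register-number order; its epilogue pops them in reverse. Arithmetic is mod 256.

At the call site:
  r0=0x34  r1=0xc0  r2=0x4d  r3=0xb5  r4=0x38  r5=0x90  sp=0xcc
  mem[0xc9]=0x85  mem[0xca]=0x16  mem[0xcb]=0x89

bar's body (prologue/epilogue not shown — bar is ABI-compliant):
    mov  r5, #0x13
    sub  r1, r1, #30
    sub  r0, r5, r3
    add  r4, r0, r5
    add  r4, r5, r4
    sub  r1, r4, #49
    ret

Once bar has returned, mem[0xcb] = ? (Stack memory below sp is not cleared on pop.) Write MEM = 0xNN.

MEM = 0xc0

prologue: push r1 → mem[0xcb]=0xc0, sp=0xcb
prologue: push r4 → mem[0xca]=0x38, sp=0xca
body[0] mov  r5, #0x13 → r5=0x13
body[1] sub  r1, r1, #30 → r1=0xa2
body[2] sub  r0, r5, r3 → r0=0x5e
body[3] add  r4, r0, r5 → r4=0x71
body[4] add  r4, r5, r4 → r4=0x84
body[5] sub  r1, r4, #49 → r1=0x53
epilogue: pop r4=0x38, sp=0xcb
epilogue: pop r1=0xc0, sp=0xcc
prologue pushed ['r1', 'r4'] at ['0xcb', '0xca']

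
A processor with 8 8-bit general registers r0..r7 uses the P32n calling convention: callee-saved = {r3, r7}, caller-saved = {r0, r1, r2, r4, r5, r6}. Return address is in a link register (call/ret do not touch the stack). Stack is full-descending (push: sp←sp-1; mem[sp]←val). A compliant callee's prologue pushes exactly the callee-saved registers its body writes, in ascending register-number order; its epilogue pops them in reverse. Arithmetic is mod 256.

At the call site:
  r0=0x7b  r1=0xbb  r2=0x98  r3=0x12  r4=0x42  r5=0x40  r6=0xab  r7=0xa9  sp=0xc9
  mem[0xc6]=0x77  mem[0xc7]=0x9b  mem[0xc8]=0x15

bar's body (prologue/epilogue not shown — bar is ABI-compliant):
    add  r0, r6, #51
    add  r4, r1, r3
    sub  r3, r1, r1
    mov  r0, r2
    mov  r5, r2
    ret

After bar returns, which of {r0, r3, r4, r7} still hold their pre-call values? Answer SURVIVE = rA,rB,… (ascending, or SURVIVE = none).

SURVIVE = r3,r7

prologue: push r3 -> mem[0xc8]=0x12, sp=0xc8
body[0] add  r0, r6, #51 -> r0=0xde
body[1] add  r4, r1, r3 -> r4=0xcd
body[2] sub  r3, r1, r1 -> r3=0x00
body[3] mov  r0, r2 -> r0=0x98
body[4] mov  r5, r2 -> r5=0x98
epilogue: pop r3=0x12, sp=0xc9
r0: caller-saved, written=True
r3: callee-saved, written=True
r4: caller-saved, written=True
r7: callee-saved, written=False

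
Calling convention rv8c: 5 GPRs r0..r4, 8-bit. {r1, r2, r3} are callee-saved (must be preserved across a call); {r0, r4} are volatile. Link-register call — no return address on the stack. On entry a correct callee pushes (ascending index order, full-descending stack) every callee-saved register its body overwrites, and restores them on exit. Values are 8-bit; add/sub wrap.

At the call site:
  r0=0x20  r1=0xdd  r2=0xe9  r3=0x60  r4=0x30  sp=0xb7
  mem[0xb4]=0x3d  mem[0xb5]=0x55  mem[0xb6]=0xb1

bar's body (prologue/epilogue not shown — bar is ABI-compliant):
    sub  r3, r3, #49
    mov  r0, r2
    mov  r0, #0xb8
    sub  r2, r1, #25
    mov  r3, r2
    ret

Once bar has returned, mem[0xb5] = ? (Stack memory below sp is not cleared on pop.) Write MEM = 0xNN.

MEM = 0x60

prologue: push r2 → mem[0xb6]=0xe9, sp=0xb6
prologue: push r3 → mem[0xb5]=0x60, sp=0xb5
body[0] sub  r3, r3, #49 → r3=0x2f
body[1] mov  r0, r2 → r0=0xe9
body[2] mov  r0, #0xb8 → r0=0xb8
body[3] sub  r2, r1, #25 → r2=0xc4
body[4] mov  r3, r2 → r3=0xc4
epilogue: pop r3=0x60, sp=0xb6
epilogue: pop r2=0xe9, sp=0xb7
prologue pushed ['r2', 'r3'] at ['0xb6', '0xb5']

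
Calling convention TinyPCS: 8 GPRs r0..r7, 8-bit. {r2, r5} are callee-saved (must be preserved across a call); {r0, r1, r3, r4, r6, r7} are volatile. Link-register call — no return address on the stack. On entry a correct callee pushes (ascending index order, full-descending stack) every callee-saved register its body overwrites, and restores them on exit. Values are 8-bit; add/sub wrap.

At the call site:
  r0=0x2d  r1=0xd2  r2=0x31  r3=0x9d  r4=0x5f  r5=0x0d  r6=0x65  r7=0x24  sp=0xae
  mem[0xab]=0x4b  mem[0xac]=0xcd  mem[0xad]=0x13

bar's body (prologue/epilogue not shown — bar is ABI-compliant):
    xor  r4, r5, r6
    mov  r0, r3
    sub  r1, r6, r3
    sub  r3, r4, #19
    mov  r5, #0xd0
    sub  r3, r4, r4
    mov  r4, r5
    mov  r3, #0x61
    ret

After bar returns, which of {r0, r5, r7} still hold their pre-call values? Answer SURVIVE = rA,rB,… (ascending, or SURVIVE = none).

SURVIVE = r5,r7

prologue: push r5 -> mem[0xad]=0x0d, sp=0xad
body[0] xor  r4, r5, r6 -> r4=0x68
body[1] mov  r0, r3 -> r0=0x9d
body[2] sub  r1, r6, r3 -> r1=0xc8
body[3] sub  r3, r4, #19 -> r3=0x55
body[4] mov  r5, #0xd0 -> r5=0xd0
body[5] sub  r3, r4, r4 -> r3=0x00
body[6] mov  r4, r5 -> r4=0xd0
body[7] mov  r3, #0x61 -> r3=0x61
epilogue: pop r5=0x0d, sp=0xae
r0: caller-saved, written=True
r5: callee-saved, written=True
r7: caller-saved, written=False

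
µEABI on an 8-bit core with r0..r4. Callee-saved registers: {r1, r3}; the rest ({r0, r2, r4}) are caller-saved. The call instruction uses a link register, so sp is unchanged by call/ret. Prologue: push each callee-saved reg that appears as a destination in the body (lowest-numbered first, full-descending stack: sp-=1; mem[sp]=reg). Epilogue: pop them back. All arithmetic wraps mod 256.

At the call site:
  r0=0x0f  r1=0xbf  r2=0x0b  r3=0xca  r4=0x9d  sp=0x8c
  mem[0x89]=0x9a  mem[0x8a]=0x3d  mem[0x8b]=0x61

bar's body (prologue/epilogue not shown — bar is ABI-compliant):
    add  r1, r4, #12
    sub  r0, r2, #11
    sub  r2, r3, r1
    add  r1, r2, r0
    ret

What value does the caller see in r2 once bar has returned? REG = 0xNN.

prologue: push r1 -> mem[0x8b]=0xbf, sp=0x8b
body[0] add  r1, r4, #12 -> r1=0xa9
body[1] sub  r0, r2, #11 -> r0=0x00
body[2] sub  r2, r3, r1 -> r2=0x21
body[3] add  r1, r2, r0 -> r1=0x21
epilogue: pop r1=0xbf, sp=0x8c
r2 is caller-saved -> body value

REG = 0x21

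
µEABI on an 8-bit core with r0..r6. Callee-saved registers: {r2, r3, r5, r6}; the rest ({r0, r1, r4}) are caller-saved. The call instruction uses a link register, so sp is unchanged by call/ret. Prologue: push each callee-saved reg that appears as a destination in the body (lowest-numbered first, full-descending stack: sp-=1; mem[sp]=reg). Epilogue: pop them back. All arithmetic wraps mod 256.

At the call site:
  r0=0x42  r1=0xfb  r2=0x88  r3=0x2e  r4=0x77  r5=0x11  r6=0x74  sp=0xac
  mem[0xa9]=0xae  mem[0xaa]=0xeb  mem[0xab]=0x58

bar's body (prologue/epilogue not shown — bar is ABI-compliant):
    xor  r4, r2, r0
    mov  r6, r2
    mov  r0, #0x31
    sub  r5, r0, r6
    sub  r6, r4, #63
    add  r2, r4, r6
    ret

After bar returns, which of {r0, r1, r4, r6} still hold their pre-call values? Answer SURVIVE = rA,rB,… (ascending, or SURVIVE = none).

SURVIVE = r1,r6

prologue: push r2 -> mem[0xab]=0x88, sp=0xab
prologue: push r5 -> mem[0xaa]=0x11, sp=0xaa
prologue: push r6 -> mem[0xa9]=0x74, sp=0xa9
body[0] xor  r4, r2, r0 -> r4=0xca
body[1] mov  r6, r2 -> r6=0x88
body[2] mov  r0, #0x31 -> r0=0x31
body[3] sub  r5, r0, r6 -> r5=0xa9
body[4] sub  r6, r4, #63 -> r6=0x8b
body[5] add  r2, r4, r6 -> r2=0x55
epilogue: pop r6=0x74, sp=0xaa
epilogue: pop r5=0x11, sp=0xab
epilogue: pop r2=0x88, sp=0xac
r0: caller-saved, written=True
r1: caller-saved, written=False
r4: caller-saved, written=True
r6: callee-saved, written=True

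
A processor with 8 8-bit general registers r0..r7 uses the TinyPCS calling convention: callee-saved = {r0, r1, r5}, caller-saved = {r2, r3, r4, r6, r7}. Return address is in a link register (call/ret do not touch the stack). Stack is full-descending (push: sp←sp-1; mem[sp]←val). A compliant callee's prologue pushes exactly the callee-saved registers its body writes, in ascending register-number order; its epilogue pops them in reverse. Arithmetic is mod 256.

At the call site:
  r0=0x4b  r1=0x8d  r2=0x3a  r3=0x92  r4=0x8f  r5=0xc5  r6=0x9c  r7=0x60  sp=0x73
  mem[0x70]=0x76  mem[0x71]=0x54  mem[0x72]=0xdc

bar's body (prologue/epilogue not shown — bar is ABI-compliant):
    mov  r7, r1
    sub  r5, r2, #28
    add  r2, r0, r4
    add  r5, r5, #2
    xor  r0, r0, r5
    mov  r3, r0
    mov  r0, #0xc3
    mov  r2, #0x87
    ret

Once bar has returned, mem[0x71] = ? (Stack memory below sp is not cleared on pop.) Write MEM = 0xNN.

prologue: push r0 -> mem[0x72]=0x4b, sp=0x72
prologue: push r5 -> mem[0x71]=0xc5, sp=0x71
body[0] mov  r7, r1 -> r7=0x8d
body[1] sub  r5, r2, #28 -> r5=0x1e
body[2] add  r2, r0, r4 -> r2=0xda
body[3] add  r5, r5, #2 -> r5=0x20
body[4] xor  r0, r0, r5 -> r0=0x6b
body[5] mov  r3, r0 -> r3=0x6b
body[6] mov  r0, #0xc3 -> r0=0xc3
body[7] mov  r2, #0x87 -> r2=0x87
epilogue: pop r5=0xc5, sp=0x72
epilogue: pop r0=0x4b, sp=0x73
prologue pushed ['r0', 'r5'] at ['0x72', '0x71']

MEM = 0xc5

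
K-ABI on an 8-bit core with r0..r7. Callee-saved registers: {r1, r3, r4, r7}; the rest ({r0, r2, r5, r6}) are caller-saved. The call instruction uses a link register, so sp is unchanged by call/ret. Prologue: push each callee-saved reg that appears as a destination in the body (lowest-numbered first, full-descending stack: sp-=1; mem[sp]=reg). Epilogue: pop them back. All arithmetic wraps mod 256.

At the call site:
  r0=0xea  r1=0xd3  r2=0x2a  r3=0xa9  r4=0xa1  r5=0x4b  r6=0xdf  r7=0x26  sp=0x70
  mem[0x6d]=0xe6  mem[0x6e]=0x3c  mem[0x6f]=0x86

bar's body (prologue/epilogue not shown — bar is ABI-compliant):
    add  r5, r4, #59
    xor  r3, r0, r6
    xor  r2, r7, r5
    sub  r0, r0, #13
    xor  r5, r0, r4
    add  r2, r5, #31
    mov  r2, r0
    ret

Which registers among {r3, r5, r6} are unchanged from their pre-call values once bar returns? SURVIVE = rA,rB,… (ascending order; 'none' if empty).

prologue: push r3 -> mem[0x6f]=0xa9, sp=0x6f
body[0] add  r5, r4, #59 -> r5=0xdc
body[1] xor  r3, r0, r6 -> r3=0x35
body[2] xor  r2, r7, r5 -> r2=0xfa
body[3] sub  r0, r0, #13 -> r0=0xdd
body[4] xor  r5, r0, r4 -> r5=0x7c
body[5] add  r2, r5, #31 -> r2=0x9b
body[6] mov  r2, r0 -> r2=0xdd
epilogue: pop r3=0xa9, sp=0x70
r3: callee-saved, written=True
r5: caller-saved, written=True
r6: caller-saved, written=False

SURVIVE = r3,r6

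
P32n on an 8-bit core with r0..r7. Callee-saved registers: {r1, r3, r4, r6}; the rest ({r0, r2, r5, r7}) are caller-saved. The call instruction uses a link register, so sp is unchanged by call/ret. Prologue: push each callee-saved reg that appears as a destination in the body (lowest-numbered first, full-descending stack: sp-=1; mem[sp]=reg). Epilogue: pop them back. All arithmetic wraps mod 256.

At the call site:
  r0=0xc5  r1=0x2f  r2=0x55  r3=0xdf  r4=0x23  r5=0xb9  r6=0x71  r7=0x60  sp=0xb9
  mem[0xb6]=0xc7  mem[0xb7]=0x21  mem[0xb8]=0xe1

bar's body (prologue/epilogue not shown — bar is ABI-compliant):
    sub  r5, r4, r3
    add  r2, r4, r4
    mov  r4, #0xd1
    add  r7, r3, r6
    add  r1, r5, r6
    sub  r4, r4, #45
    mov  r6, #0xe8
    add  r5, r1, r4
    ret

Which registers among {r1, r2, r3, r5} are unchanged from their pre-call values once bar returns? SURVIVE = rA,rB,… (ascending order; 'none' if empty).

SURVIVE = r1,r3

prologue: push r1 → mem[0xb8]=0x2f, sp=0xb8
prologue: push r4 → mem[0xb7]=0x23, sp=0xb7
prologue: push r6 → mem[0xb6]=0x71, sp=0xb6
body[0] sub  r5, r4, r3 → r5=0x44
body[1] add  r2, r4, r4 → r2=0x46
body[2] mov  r4, #0xd1 → r4=0xd1
body[3] add  r7, r3, r6 → r7=0x50
body[4] add  r1, r5, r6 → r1=0xb5
body[5] sub  r4, r4, #45 → r4=0xa4
body[6] mov  r6, #0xe8 → r6=0xe8
body[7] add  r5, r1, r4 → r5=0x59
epilogue: pop r6=0x71, sp=0xb7
epilogue: pop r4=0x23, sp=0xb8
epilogue: pop r1=0x2f, sp=0xb9
r1: callee-saved, written=True
r2: caller-saved, written=True
r3: callee-saved, written=False
r5: caller-saved, written=True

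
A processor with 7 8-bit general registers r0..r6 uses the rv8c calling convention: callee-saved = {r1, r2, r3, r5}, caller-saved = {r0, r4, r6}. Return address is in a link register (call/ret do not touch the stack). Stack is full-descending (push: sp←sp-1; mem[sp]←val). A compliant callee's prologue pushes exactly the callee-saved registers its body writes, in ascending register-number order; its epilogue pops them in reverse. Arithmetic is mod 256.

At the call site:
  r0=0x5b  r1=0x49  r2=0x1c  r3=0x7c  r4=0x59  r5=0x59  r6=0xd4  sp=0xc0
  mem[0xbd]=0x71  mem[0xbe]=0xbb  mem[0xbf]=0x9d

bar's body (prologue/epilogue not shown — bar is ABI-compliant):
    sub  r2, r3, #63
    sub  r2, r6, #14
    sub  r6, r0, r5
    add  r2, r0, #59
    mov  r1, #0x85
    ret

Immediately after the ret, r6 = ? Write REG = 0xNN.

prologue: push r1 -> mem[0xbf]=0x49, sp=0xbf
prologue: push r2 -> mem[0xbe]=0x1c, sp=0xbe
body[0] sub  r2, r3, #63 -> r2=0x3d
body[1] sub  r2, r6, #14 -> r2=0xc6
body[2] sub  r6, r0, r5 -> r6=0x02
body[3] add  r2, r0, #59 -> r2=0x96
body[4] mov  r1, #0x85 -> r1=0x85
epilogue: pop r2=0x1c, sp=0xbf
epilogue: pop r1=0x49, sp=0xc0
r6 is caller-saved -> body value

REG = 0x02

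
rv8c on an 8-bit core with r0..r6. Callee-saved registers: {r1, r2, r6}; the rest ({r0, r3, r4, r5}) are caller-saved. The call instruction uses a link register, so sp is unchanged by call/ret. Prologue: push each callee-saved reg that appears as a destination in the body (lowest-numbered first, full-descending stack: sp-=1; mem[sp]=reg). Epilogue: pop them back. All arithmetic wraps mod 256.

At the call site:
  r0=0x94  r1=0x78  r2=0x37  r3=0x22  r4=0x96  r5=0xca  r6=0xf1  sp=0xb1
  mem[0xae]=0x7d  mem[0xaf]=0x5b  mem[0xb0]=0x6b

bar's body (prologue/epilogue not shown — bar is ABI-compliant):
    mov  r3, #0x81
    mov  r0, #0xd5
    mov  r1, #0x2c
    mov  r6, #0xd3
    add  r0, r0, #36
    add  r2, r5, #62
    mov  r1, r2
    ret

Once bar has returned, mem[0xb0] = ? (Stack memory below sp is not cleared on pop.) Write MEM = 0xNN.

prologue: push r1 -> mem[0xb0]=0x78, sp=0xb0
prologue: push r2 -> mem[0xaf]=0x37, sp=0xaf
prologue: push r6 -> mem[0xae]=0xf1, sp=0xae
body[0] mov  r3, #0x81 -> r3=0x81
body[1] mov  r0, #0xd5 -> r0=0xd5
body[2] mov  r1, #0x2c -> r1=0x2c
body[3] mov  r6, #0xd3 -> r6=0xd3
body[4] add  r0, r0, #36 -> r0=0xf9
body[5] add  r2, r5, #62 -> r2=0x08
body[6] mov  r1, r2 -> r1=0x08
epilogue: pop r6=0xf1, sp=0xaf
epilogue: pop r2=0x37, sp=0xb0
epilogue: pop r1=0x78, sp=0xb1
prologue pushed ['r1', 'r2', 'r6'] at ['0xb0', '0xaf', '0xae']

MEM = 0x78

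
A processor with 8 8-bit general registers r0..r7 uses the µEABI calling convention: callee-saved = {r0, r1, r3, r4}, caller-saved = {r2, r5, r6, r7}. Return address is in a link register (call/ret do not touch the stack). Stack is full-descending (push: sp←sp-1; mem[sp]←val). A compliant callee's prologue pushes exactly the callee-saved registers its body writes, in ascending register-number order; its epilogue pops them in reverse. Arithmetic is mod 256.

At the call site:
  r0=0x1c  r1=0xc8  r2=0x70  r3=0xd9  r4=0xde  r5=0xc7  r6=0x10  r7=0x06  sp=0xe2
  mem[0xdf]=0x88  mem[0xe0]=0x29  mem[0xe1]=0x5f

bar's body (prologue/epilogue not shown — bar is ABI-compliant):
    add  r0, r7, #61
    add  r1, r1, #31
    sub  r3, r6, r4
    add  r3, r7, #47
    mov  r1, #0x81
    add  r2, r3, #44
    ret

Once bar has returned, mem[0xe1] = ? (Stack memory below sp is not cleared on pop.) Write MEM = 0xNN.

prologue: push r0 -> mem[0xe1]=0x1c, sp=0xe1
prologue: push r1 -> mem[0xe0]=0xc8, sp=0xe0
prologue: push r3 -> mem[0xdf]=0xd9, sp=0xdf
body[0] add  r0, r7, #61 -> r0=0x43
body[1] add  r1, r1, #31 -> r1=0xe7
body[2] sub  r3, r6, r4 -> r3=0x32
body[3] add  r3, r7, #47 -> r3=0x35
body[4] mov  r1, #0x81 -> r1=0x81
body[5] add  r2, r3, #44 -> r2=0x61
epilogue: pop r3=0xd9, sp=0xe0
epilogue: pop r1=0xc8, sp=0xe1
epilogue: pop r0=0x1c, sp=0xe2
prologue pushed ['r0', 'r1', 'r3'] at ['0xe1', '0xe0', '0xdf']

MEM = 0x1c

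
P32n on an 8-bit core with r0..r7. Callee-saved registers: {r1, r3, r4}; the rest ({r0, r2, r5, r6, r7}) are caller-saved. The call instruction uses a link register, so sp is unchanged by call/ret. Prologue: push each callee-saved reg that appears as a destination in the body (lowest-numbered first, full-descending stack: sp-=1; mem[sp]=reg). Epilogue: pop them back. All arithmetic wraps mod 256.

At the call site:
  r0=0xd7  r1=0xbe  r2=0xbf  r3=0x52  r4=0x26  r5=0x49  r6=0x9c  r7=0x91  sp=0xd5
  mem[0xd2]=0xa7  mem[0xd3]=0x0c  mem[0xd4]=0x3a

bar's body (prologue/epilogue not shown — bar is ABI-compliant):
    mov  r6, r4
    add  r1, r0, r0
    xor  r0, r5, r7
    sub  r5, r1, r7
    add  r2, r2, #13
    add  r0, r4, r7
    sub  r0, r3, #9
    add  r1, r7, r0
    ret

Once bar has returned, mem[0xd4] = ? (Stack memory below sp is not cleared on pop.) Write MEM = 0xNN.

MEM = 0xbe

prologue: push r1 -> mem[0xd4]=0xbe, sp=0xd4
body[0] mov  r6, r4 -> r6=0x26
body[1] add  r1, r0, r0 -> r1=0xae
body[2] xor  r0, r5, r7 -> r0=0xd8
body[3] sub  r5, r1, r7 -> r5=0x1d
body[4] add  r2, r2, #13 -> r2=0xcc
body[5] add  r0, r4, r7 -> r0=0xb7
body[6] sub  r0, r3, #9 -> r0=0x49
body[7] add  r1, r7, r0 -> r1=0xda
epilogue: pop r1=0xbe, sp=0xd5
prologue pushed ['r1'] at ['0xd4']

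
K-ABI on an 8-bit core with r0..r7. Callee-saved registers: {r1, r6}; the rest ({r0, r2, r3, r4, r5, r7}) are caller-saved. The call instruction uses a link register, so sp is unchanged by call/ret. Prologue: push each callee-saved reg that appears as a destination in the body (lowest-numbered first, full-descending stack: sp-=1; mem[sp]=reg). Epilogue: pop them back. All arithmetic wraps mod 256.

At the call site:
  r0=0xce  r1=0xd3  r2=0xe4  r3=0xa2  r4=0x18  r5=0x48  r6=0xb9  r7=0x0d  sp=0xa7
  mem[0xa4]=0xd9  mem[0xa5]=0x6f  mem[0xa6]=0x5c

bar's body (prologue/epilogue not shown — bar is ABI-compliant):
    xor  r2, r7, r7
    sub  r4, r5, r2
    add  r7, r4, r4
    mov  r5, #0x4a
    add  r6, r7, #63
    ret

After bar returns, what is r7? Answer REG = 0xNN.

prologue: push r6 → mem[0xa6]=0xb9, sp=0xa6
body[0] xor  r2, r7, r7 → r2=0x00
body[1] sub  r4, r5, r2 → r4=0x48
body[2] add  r7, r4, r4 → r7=0x90
body[3] mov  r5, #0x4a → r5=0x4a
body[4] add  r6, r7, #63 → r6=0xcf
epilogue: pop r6=0xb9, sp=0xa7
r7 is caller-saved → body value

REG = 0x90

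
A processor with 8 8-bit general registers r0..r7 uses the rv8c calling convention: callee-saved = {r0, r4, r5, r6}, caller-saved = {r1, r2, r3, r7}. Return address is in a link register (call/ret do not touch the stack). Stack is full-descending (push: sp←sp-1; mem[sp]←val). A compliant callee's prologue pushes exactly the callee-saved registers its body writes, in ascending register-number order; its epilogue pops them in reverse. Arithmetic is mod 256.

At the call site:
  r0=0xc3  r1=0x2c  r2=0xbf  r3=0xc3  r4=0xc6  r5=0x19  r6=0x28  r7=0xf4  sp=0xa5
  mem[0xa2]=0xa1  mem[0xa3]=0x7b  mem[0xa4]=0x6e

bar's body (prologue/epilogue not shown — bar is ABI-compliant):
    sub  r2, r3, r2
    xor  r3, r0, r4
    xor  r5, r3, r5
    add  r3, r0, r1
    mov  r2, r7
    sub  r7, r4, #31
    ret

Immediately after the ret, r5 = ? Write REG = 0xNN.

REG = 0x19

prologue: push r5 → mem[0xa4]=0x19, sp=0xa4
body[0] sub  r2, r3, r2 → r2=0x04
body[1] xor  r3, r0, r4 → r3=0x05
body[2] xor  r5, r3, r5 → r5=0x1c
body[3] add  r3, r0, r1 → r3=0xef
body[4] mov  r2, r7 → r2=0xf4
body[5] sub  r7, r4, #31 → r7=0xa7
epilogue: pop r5=0x19, sp=0xa5
r5 is callee-saved → restored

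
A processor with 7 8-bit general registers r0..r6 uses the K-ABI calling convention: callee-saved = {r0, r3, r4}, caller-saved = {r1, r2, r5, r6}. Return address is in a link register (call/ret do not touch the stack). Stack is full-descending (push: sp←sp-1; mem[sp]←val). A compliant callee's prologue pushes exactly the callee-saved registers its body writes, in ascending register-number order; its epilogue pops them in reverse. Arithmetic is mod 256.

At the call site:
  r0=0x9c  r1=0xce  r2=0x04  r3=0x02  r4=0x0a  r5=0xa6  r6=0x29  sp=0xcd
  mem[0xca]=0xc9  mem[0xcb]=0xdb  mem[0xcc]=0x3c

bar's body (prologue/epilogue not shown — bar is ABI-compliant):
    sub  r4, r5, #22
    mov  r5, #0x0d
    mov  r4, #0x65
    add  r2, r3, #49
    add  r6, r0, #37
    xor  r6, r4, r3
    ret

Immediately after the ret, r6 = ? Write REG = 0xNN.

prologue: push r4 → mem[0xcc]=0x0a, sp=0xcc
body[0] sub  r4, r5, #22 → r4=0x90
body[1] mov  r5, #0x0d → r5=0x0d
body[2] mov  r4, #0x65 → r4=0x65
body[3] add  r2, r3, #49 → r2=0x33
body[4] add  r6, r0, #37 → r6=0xc1
body[5] xor  r6, r4, r3 → r6=0x67
epilogue: pop r4=0x0a, sp=0xcd
r6 is caller-saved → body value

REG = 0x67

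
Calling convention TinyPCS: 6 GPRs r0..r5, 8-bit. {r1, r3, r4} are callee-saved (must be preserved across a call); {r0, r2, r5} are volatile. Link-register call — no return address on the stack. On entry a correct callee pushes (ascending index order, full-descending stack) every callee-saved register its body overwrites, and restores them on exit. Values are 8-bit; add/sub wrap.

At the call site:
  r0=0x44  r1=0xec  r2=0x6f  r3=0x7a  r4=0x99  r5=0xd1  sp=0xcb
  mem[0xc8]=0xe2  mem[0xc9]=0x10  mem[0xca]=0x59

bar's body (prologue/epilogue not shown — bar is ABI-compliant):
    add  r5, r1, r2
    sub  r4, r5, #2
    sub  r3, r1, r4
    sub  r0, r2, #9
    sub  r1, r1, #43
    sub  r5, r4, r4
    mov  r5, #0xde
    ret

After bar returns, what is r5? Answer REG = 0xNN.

prologue: push r1 → mem[0xca]=0xec, sp=0xca
prologue: push r3 → mem[0xc9]=0x7a, sp=0xc9
prologue: push r4 → mem[0xc8]=0x99, sp=0xc8
body[0] add  r5, r1, r2 → r5=0x5b
body[1] sub  r4, r5, #2 → r4=0x59
body[2] sub  r3, r1, r4 → r3=0x93
body[3] sub  r0, r2, #9 → r0=0x66
body[4] sub  r1, r1, #43 → r1=0xc1
body[5] sub  r5, r4, r4 → r5=0x00
body[6] mov  r5, #0xde → r5=0xde
epilogue: pop r4=0x99, sp=0xc9
epilogue: pop r3=0x7a, sp=0xca
epilogue: pop r1=0xec, sp=0xcb
r5 is caller-saved → body value

REG = 0xde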